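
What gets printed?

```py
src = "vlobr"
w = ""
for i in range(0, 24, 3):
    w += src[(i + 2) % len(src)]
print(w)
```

i=0: add src[2]='o' → 'o'
i=3: add src[0]='v' → 'ov'
i=6: add src[3]='b' → 'ovb'
i=9: add src[1]='l' → 'ovbl'
i=12: add src[4]='r' → 'ovblr'
i=15: add src[2]='o' → 'ovblro'
i=18: add src[0]='v' → 'ovblrov'
i=21: add src[3]='b' → 'ovblrovb'

ovblrovb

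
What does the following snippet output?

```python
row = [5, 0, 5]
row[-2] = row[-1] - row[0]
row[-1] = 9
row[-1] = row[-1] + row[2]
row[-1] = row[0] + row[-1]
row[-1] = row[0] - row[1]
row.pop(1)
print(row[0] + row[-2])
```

10

row[-2] = row[-1]-row[0] = 5-5 = 0 → [5, 0, 5]
row[-1] = 9 → [5, 0, 9]
row[-1] = row[-1]+row[2] = 9+9 = 18 → [5, 0, 18]
row[-1] = row[0]+row[-1] = 5+18 = 23 → [5, 0, 23]
row[-1] = row[0]-row[1] = 5-0 = 5 → [5, 0, 5]
pop(1) removes 0 → [5, 5]
row[0]+row[-2] = 5+5 = 10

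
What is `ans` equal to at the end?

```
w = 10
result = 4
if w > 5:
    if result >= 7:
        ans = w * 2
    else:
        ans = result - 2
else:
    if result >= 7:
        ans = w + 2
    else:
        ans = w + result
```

2

w=10, result=4
w > 5 is True; result >= 7 is False
→ ans = result - 2 = 2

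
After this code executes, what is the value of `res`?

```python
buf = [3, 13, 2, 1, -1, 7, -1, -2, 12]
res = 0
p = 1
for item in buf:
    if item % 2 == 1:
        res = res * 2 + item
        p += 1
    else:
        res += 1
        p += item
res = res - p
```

item=3: odd, res = 0*2+3 = 3; p=2
item=13: odd, res = 3*2+13 = 19; p=3
item=2: not odd, res = 19+1 = 20; p=5
item=1: odd, res = 20*2+1 = 41; p=6
item=-1: odd, res = 41*2+(-1) = 81; p=7
item=7: odd, res = 81*2+7 = 169; p=8
item=-1: odd, res = 169*2+(-1) = 337; p=9
item=-2: not odd, res = 337+1 = 338; p=7
item=12: not odd, res = 338+1 = 339; p=19
res-p = 339-19 = 320

320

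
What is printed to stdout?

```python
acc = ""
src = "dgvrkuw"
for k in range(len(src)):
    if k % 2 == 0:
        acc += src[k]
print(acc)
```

dvkw

k=0: add 'd' → 'd'
k=1: skip
k=2: add 'v' → 'dv'
k=3: skip
k=4: add 'k' → 'dvk'
k=5: skip
k=6: add 'w' → 'dvkw'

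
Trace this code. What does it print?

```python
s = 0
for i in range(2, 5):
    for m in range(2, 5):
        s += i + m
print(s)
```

54

i=2,m=2: s = 0+4 = 4
i=2,m=3: s = 4+5 = 9
i=2,m=4: s = 9+6 = 15
i=3,m=2: s = 15+5 = 20
i=3,m=3: s = 20+6 = 26
i=3,m=4: s = 26+7 = 33
i=4,m=2: s = 33+6 = 39
i=4,m=3: s = 39+7 = 46
i=4,m=4: s = 46+8 = 54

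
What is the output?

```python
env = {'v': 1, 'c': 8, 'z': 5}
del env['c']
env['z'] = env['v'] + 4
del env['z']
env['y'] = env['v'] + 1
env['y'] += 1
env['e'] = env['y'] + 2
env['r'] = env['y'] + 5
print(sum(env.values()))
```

17

del 'c' → {'v': 1, 'z': 5}
env['z'] = env['v']+4 = 5 → {'v': 1, 'z': 5}
del 'z' → {'v': 1}
env['y'] = env['v']+1 = 2 → {'v': 1, 'y': 2}
env['y'] = 2+1 = 3 → {'v': 1, 'y': 3}
env['e'] = env['y']+2 = 5 → {'v': 1, 'y': 3, 'e': 5}
env['r'] = env['y']+5 = 8 → {'v': 1, 'y': 3, 'e': 5, 'r': 8}
sum of values = 17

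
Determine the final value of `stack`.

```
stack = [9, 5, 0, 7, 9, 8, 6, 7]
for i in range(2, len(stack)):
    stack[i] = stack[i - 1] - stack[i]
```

i=2: stack[2] = 5-0 = 5 → [9, 5, 5, 7, 9, 8, 6, 7]
i=3: stack[3] = 5-7 = -2 → [9, 5, 5, -2, 9, 8, 6, 7]
i=4: stack[4] = (-2)-9 = -11 → [9, 5, 5, -2, -11, 8, 6, 7]
i=5: stack[5] = (-11)-8 = -19 → [9, 5, 5, -2, -11, -19, 6, 7]
i=6: stack[6] = (-19)-6 = -25 → [9, 5, 5, -2, -11, -19, -25, 7]
i=7: stack[7] = (-25)-7 = -32 → [9, 5, 5, -2, -11, -19, -25, -32]

[9, 5, 5, -2, -11, -19, -25, -32]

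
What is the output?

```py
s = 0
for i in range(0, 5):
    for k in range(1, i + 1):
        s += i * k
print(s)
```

i=1,k=1: s = 0+1 = 1
i=2,k=1: s = 1+2 = 3
i=2,k=2: s = 3+4 = 7
i=3,k=1: s = 7+3 = 10
i=3,k=2: s = 10+6 = 16
i=3,k=3: s = 16+9 = 25
i=4,k=1: s = 25+4 = 29
i=4,k=2: s = 29+8 = 37
i=4,k=3: s = 37+12 = 49
i=4,k=4: s = 49+16 = 65

65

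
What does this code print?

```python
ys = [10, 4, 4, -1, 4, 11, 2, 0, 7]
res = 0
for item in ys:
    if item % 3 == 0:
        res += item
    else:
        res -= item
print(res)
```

item=10: not %3==0, res = 0-10 = -10
item=4: not %3==0, res = (-10)-4 = -14
item=4: not %3==0, res = (-14)-4 = -18
item=-1: not %3==0, res = (-18)-(-1) = -17
item=4: not %3==0, res = (-17)-4 = -21
item=11: not %3==0, res = (-21)-11 = -32
item=2: not %3==0, res = (-32)-2 = -34
item=0: %3==0, res = (-34)+0 = -34
item=7: not %3==0, res = (-34)-7 = -41

-41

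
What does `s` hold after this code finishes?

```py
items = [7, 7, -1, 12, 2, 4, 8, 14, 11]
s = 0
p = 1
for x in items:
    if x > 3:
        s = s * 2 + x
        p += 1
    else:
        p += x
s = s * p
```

x=7: >3, s = 0*2+7 = 7; p=2
x=7: >3, s = 7*2+7 = 21; p=3
x=-1: not >3; p=2
x=12: >3, s = 21*2+12 = 54; p=3
x=2: not >3; p=5
x=4: >3, s = 54*2+4 = 112; p=6
x=8: >3, s = 112*2+8 = 232; p=7
x=14: >3, s = 232*2+14 = 478; p=8
x=11: >3, s = 478*2+11 = 967; p=9
s*p = 967*9 = 8703

8703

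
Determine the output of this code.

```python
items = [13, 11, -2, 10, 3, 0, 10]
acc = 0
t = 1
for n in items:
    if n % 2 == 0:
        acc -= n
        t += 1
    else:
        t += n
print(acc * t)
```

n=13: not even; t=14
n=11: not even; t=25
n=-2: even, acc = 0-(-2) = 2; t=26
n=10: even, acc = 2-10 = -8; t=27
n=3: not even; t=30
n=0: even, acc = (-8)-0 = -8; t=31
n=10: even, acc = (-8)-10 = -18; t=32
acc*t = (-18)*32 = -576

-576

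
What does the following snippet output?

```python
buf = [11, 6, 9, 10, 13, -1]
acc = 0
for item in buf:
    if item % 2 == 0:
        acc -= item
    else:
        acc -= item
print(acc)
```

-48

item=11: not even, acc = 0-11 = -11
item=6: even, acc = (-11)-6 = -17
item=9: not even, acc = (-17)-9 = -26
item=10: even, acc = (-26)-10 = -36
item=13: not even, acc = (-36)-13 = -49
item=-1: not even, acc = (-49)-(-1) = -48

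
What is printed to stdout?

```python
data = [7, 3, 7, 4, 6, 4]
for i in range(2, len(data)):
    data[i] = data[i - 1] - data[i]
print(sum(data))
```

-34

i=2: data[2] = 3-7 = -4 → [7, 3, -4, 4, 6, 4]
i=3: data[3] = (-4)-4 = -8 → [7, 3, -4, -8, 6, 4]
i=4: data[4] = (-8)-6 = -14 → [7, 3, -4, -8, -14, 4]
i=5: data[5] = (-14)-4 = -18 → [7, 3, -4, -8, -14, -18]
sum = -34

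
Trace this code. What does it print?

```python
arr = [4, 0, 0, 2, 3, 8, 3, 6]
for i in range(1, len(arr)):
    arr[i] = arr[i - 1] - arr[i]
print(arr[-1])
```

-18

i=1: arr[1] = 4-0 = 4 → [4, 4, 0, 2, 3, 8, 3, 6]
i=2: arr[2] = 4-0 = 4 → [4, 4, 4, 2, 3, 8, 3, 6]
i=3: arr[3] = 4-2 = 2 → [4, 4, 4, 2, 3, 8, 3, 6]
i=4: arr[4] = 2-3 = -1 → [4, 4, 4, 2, -1, 8, 3, 6]
i=5: arr[5] = (-1)-8 = -9 → [4, 4, 4, 2, -1, -9, 3, 6]
i=6: arr[6] = (-9)-3 = -12 → [4, 4, 4, 2, -1, -9, -12, 6]
i=7: arr[7] = (-12)-6 = -18 → [4, 4, 4, 2, -1, -9, -12, -18]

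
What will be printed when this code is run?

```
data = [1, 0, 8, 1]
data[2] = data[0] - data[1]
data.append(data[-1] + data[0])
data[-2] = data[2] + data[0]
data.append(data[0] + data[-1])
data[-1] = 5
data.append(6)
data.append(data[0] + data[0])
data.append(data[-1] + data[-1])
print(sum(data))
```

23

data[2] = data[0]-data[1] = 1-0 = 1 → [1, 0, 1, 1]
append data[-1]+data[0] = 1+1 = 2 → [1, 0, 1, 1, 2]
data[-2] = data[2]+data[0] = 1+1 = 2 → [1, 0, 1, 2, 2]
append data[0]+data[-1] = 1+2 = 3 → [1, 0, 1, 2, 2, 3]
data[-1] = 5 → [1, 0, 1, 2, 2, 5]
append 6 → [1, 0, 1, 2, 2, 5, 6]
append data[0]+data[0] = 1+1 = 2 → [1, 0, 1, 2, 2, 5, 6, 2]
append data[-1]+data[-1] = 2+2 = 4 → [1, 0, 1, 2, 2, 5, 6, 2, 4]
sum = 23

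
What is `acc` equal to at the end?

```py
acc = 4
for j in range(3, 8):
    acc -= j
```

j=3: acc = 4-3 = 1
j=4: acc = 1-4 = -3
j=5: acc = (-3)-5 = -8
j=6: acc = (-8)-6 = -14
j=7: acc = (-14)-7 = -21

-21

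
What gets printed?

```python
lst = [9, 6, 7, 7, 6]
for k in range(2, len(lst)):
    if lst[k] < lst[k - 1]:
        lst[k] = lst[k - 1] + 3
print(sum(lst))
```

39

k=2: 7>=6, unchanged → [9, 6, 7, 7, 6]
k=3: 7>=7, unchanged → [9, 6, 7, 7, 6]
k=4: 6<7, lst[4] = 7+3 = 10 → [9, 6, 7, 7, 10]
sum = 39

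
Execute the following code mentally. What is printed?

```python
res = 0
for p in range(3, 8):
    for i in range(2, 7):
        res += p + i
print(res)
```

225

p=3,i=2: res = 0+5 = 5
p=3,i=3: res = 5+6 = 11
p=3,i=4: res = 11+7 = 18
p=3,i=5: res = 18+8 = 26
p=3,i=6: res = 26+9 = 35
p=4,i=2: res = 35+6 = 41
p=4,i=3: res = 41+7 = 48
p=4,i=4: res = 48+8 = 56
p=4,i=5: res = 56+9 = 65
p=4,i=6: res = 65+10 = 75
p=5,i=2: res = 75+7 = 82
p=5,i=3: res = 82+8 = 90
p=5,i=4: res = 90+9 = 99
p=5,i=5: res = 99+10 = 109
p=5,i=6: res = 109+11 = 120
p=6,i=2: res = 120+8 = 128
p=6,i=3: res = 128+9 = 137
p=6,i=4: res = 137+10 = 147
p=6,i=5: res = 147+11 = 158
p=6,i=6: res = 158+12 = 170
p=7,i=2: res = 170+9 = 179
p=7,i=3: res = 179+10 = 189
p=7,i=4: res = 189+11 = 200
p=7,i=5: res = 200+12 = 212
p=7,i=6: res = 212+13 = 225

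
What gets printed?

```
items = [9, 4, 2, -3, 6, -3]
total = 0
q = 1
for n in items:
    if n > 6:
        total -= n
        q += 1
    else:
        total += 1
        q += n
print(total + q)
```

n=9: >6, total = 0-9 = -9; q=2
n=4: not >6, total = (-9)+1 = -8; q=6
n=2: not >6, total = (-8)+1 = -7; q=8
n=-3: not >6, total = (-7)+1 = -6; q=5
n=6: not >6, total = (-6)+1 = -5; q=11
n=-3: not >6, total = (-5)+1 = -4; q=8
total+q = (-4)+8 = 4

4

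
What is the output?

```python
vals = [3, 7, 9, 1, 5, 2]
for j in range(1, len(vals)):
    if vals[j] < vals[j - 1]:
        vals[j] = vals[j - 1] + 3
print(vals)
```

[3, 7, 9, 12, 15, 18]

j=1: 7>=3, unchanged → [3, 7, 9, 1, 5, 2]
j=2: 9>=7, unchanged → [3, 7, 9, 1, 5, 2]
j=3: 1<9, vals[3] = 9+3 = 12 → [3, 7, 9, 12, 5, 2]
j=4: 5<12, vals[4] = 12+3 = 15 → [3, 7, 9, 12, 15, 2]
j=5: 2<15, vals[5] = 15+3 = 18 → [3, 7, 9, 12, 15, 18]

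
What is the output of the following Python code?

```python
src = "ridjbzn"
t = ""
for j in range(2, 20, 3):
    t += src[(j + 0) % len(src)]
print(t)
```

dzibrj

j=2: add src[2]='d' → 'd'
j=5: add src[5]='z' → 'dz'
j=8: add src[1]='i' → 'dzi'
j=11: add src[4]='b' → 'dzib'
j=14: add src[0]='r' → 'dzibr'
j=17: add src[3]='j' → 'dzibrj'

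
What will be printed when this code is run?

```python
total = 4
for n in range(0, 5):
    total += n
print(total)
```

14

n=0: total = 4+0 = 4
n=1: total = 4+1 = 5
n=2: total = 5+2 = 7
n=3: total = 7+3 = 10
n=4: total = 10+4 = 14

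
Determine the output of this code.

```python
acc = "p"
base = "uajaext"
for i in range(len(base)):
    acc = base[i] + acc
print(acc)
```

i=0: prepend 'u' → 'up'
i=1: prepend 'a' → 'aup'
i=2: prepend 'j' → 'jaup'
i=3: prepend 'a' → 'ajaup'
i=4: prepend 'e' → 'eajaup'
i=5: prepend 'x' → 'xeajaup'
i=6: prepend 't' → 'txeajaup'

txeajaup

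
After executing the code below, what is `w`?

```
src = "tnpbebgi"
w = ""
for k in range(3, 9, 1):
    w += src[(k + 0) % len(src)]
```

'bebgit'

k=3: add src[3]='b' → 'b'
k=4: add src[4]='e' → 'be'
k=5: add src[5]='b' → 'beb'
k=6: add src[6]='g' → 'bebg'
k=7: add src[7]='i' → 'bebgi'
k=8: add src[0]='t' → 'bebgit'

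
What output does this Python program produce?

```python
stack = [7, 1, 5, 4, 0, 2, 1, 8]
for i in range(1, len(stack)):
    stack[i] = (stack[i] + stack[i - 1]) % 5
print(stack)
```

[7, 3, 3, 2, 2, 4, 0, 3]

i=1: stack[1] = (1+7)%5 = 3 → [7, 3, 5, 4, 0, 2, 1, 8]
i=2: stack[2] = (5+3)%5 = 3 → [7, 3, 3, 4, 0, 2, 1, 8]
i=3: stack[3] = (4+3)%5 = 2 → [7, 3, 3, 2, 0, 2, 1, 8]
i=4: stack[4] = (0+2)%5 = 2 → [7, 3, 3, 2, 2, 2, 1, 8]
i=5: stack[5] = (2+2)%5 = 4 → [7, 3, 3, 2, 2, 4, 1, 8]
i=6: stack[6] = (1+4)%5 = 0 → [7, 3, 3, 2, 2, 4, 0, 8]
i=7: stack[7] = (8+0)%5 = 3 → [7, 3, 3, 2, 2, 4, 0, 3]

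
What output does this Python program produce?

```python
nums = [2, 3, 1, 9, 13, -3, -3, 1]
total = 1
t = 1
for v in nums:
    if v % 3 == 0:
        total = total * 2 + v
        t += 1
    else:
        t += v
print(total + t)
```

v=2: not %3==0; t=3
v=3: %3==0, total = 1*2+3 = 5; t=4
v=1: not %3==0; t=5
v=9: %3==0, total = 5*2+9 = 19; t=6
v=13: not %3==0; t=19
v=-3: %3==0, total = 19*2+(-3) = 35; t=20
v=-3: %3==0, total = 35*2+(-3) = 67; t=21
v=1: not %3==0; t=22
total+t = 67+22 = 89

89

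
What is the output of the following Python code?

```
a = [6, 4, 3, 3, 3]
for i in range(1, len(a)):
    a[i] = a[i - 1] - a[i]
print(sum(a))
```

i=1: a[1] = 6-4 = 2 → [6, 2, 3, 3, 3]
i=2: a[2] = 2-3 = -1 → [6, 2, -1, 3, 3]
i=3: a[3] = (-1)-3 = -4 → [6, 2, -1, -4, 3]
i=4: a[4] = (-4)-3 = -7 → [6, 2, -1, -4, -7]
sum = -4

-4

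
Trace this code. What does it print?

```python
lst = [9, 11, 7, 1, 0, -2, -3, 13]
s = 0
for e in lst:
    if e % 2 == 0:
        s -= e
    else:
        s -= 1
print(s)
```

-4

e=9: not even, s = 0-1 = -1
e=11: not even, s = (-1)-1 = -2
e=7: not even, s = (-2)-1 = -3
e=1: not even, s = (-3)-1 = -4
e=0: even, s = (-4)-0 = -4
e=-2: even, s = (-4)-(-2) = -2
e=-3: not even, s = (-2)-1 = -3
e=13: not even, s = (-3)-1 = -4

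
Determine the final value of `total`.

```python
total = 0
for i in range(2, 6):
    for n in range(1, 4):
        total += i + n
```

i=2,n=1: total = 0+3 = 3
i=2,n=2: total = 3+4 = 7
i=2,n=3: total = 7+5 = 12
i=3,n=1: total = 12+4 = 16
i=3,n=2: total = 16+5 = 21
i=3,n=3: total = 21+6 = 27
i=4,n=1: total = 27+5 = 32
i=4,n=2: total = 32+6 = 38
i=4,n=3: total = 38+7 = 45
i=5,n=1: total = 45+6 = 51
i=5,n=2: total = 51+7 = 58
i=5,n=3: total = 58+8 = 66

66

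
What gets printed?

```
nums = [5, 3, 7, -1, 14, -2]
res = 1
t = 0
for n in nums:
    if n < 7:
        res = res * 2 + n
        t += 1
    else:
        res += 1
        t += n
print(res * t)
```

1750

n=5: <7, res = 1*2+5 = 7; t=1
n=3: <7, res = 7*2+3 = 17; t=2
n=7: not <7, res = 17+1 = 18; t=9
n=-1: <7, res = 18*2+(-1) = 35; t=10
n=14: not <7, res = 35+1 = 36; t=24
n=-2: <7, res = 36*2+(-2) = 70; t=25
res*t = 70*25 = 1750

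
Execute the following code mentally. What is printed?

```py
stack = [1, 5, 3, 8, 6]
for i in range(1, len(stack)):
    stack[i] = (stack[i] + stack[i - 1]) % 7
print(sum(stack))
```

i=1: stack[1] = (5+1)%7 = 6 → [1, 6, 3, 8, 6]
i=2: stack[2] = (3+6)%7 = 2 → [1, 6, 2, 8, 6]
i=3: stack[3] = (8+2)%7 = 3 → [1, 6, 2, 3, 6]
i=4: stack[4] = (6+3)%7 = 2 → [1, 6, 2, 3, 2]
sum = 14

14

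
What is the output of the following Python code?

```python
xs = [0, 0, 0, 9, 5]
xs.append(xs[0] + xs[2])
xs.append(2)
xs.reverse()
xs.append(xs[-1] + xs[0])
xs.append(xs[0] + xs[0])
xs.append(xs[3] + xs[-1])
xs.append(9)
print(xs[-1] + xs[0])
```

append xs[0]+xs[2] = 0+0 = 0 → [0, 0, 0, 9, 5, 0]
append 2 → [0, 0, 0, 9, 5, 0, 2]
reverse → [2, 0, 5, 9, 0, 0, 0]
append xs[-1]+xs[0] = 0+2 = 2 → [2, 0, 5, 9, 0, 0, 0, 2]
append xs[0]+xs[0] = 2+2 = 4 → [2, 0, 5, 9, 0, 0, 0, 2, 4]
append xs[3]+xs[-1] = 9+4 = 13 → [2, 0, 5, 9, 0, 0, 0, 2, 4, 13]
append 9 → [2, 0, 5, 9, 0, 0, 0, 2, 4, 13, 9]
xs[-1]+xs[0] = 9+2 = 11

11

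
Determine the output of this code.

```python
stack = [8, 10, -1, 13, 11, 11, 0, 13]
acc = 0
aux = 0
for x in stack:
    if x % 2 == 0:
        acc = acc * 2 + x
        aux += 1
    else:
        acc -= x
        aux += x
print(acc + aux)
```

x=8: even, acc = 0*2+8 = 8; aux=1
x=10: even, acc = 8*2+10 = 26; aux=2
x=-1: not even, acc = 26-(-1) = 27; aux=1
x=13: not even, acc = 27-13 = 14; aux=14
x=11: not even, acc = 14-11 = 3; aux=25
x=11: not even, acc = 3-11 = -8; aux=36
x=0: even, acc = (-8)*2+0 = -16; aux=37
x=13: not even, acc = (-16)-13 = -29; aux=50
acc+aux = (-29)+50 = 21

21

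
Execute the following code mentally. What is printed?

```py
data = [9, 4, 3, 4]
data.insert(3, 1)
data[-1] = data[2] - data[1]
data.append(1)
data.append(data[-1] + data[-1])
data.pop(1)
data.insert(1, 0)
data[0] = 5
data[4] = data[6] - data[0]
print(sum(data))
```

insert 1 at 3 → [9, 4, 3, 1, 4]
data[-1] = data[2]-data[1] = 3-4 = -1 → [9, 4, 3, 1, -1]
append 1 → [9, 4, 3, 1, -1, 1]
append data[-1]+data[-1] = 1+1 = 2 → [9, 4, 3, 1, -1, 1, 2]
pop(1) removes 4 → [9, 3, 1, -1, 1, 2]
insert 0 at 1 → [9, 0, 3, 1, -1, 1, 2]
data[0] = 5 → [5, 0, 3, 1, -1, 1, 2]
data[4] = data[6]-data[0] = 2-5 = -3 → [5, 0, 3, 1, -3, 1, 2]
sum = 9

9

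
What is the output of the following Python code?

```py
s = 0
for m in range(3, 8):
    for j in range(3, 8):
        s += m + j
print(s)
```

250

m=3,j=3: s = 0+6 = 6
m=3,j=4: s = 6+7 = 13
m=3,j=5: s = 13+8 = 21
m=3,j=6: s = 21+9 = 30
m=3,j=7: s = 30+10 = 40
m=4,j=3: s = 40+7 = 47
m=4,j=4: s = 47+8 = 55
m=4,j=5: s = 55+9 = 64
m=4,j=6: s = 64+10 = 74
m=4,j=7: s = 74+11 = 85
m=5,j=3: s = 85+8 = 93
m=5,j=4: s = 93+9 = 102
m=5,j=5: s = 102+10 = 112
m=5,j=6: s = 112+11 = 123
m=5,j=7: s = 123+12 = 135
m=6,j=3: s = 135+9 = 144
m=6,j=4: s = 144+10 = 154
m=6,j=5: s = 154+11 = 165
m=6,j=6: s = 165+12 = 177
m=6,j=7: s = 177+13 = 190
m=7,j=3: s = 190+10 = 200
m=7,j=4: s = 200+11 = 211
m=7,j=5: s = 211+12 = 223
m=7,j=6: s = 223+13 = 236
m=7,j=7: s = 236+14 = 250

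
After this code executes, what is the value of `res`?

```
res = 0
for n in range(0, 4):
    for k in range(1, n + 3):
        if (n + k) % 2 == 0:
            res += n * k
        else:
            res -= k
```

30

n=0,k=1: odd sum, res = 0-1 = -1
n=0,k=2: even sum, res = (-1)+0 = -1
n=1,k=1: even sum, res = (-1)+1 = 0
n=1,k=2: odd sum, res = 0-2 = -2
n=1,k=3: even sum, res = (-2)+3 = 1
n=2,k=1: odd sum, res = 1-1 = 0
n=2,k=2: even sum, res = 0+4 = 4
n=2,k=3: odd sum, res = 4-3 = 1
n=2,k=4: even sum, res = 1+8 = 9
n=3,k=1: even sum, res = 9+3 = 12
n=3,k=2: odd sum, res = 12-2 = 10
n=3,k=3: even sum, res = 10+9 = 19
n=3,k=4: odd sum, res = 19-4 = 15
n=3,k=5: even sum, res = 15+15 = 30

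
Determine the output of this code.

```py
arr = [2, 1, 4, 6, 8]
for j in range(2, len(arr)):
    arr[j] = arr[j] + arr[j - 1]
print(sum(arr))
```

j=2: arr[2] = 4+1 = 5 → [2, 1, 5, 6, 8]
j=3: arr[3] = 6+5 = 11 → [2, 1, 5, 11, 8]
j=4: arr[4] = 8+11 = 19 → [2, 1, 5, 11, 19]
sum = 38

38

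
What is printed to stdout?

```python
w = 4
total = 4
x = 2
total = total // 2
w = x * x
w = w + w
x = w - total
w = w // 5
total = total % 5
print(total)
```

total = 4//2 = 2
w = 2*2 = 4
w = 4+4 = 8
x = 8-2 = 6
w = 8//5 = 1
total = 2%5 = 2

2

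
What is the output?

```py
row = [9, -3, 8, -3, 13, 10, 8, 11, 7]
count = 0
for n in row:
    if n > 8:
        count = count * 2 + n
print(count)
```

155

n=9: >8, count = 0*2+9 = 9
n=-3: not >8
n=8: not >8
n=-3: not >8
n=13: >8, count = 9*2+13 = 31
n=10: >8, count = 31*2+10 = 72
n=8: not >8
n=11: >8, count = 72*2+11 = 155
n=7: not >8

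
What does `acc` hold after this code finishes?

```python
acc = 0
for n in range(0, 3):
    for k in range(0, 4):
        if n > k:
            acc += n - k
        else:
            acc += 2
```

n=0,k=0: not 0>0, acc = 0+2 = 2
n=0,k=1: not 0>1, acc = 2+2 = 4
n=0,k=2: not 0>2, acc = 4+2 = 6
n=0,k=3: not 0>3, acc = 6+2 = 8
n=1,k=0: 1>0, acc = 8+1 = 9
n=1,k=1: not 1>1, acc = 9+2 = 11
n=1,k=2: not 1>2, acc = 11+2 = 13
n=1,k=3: not 1>3, acc = 13+2 = 15
n=2,k=0: 2>0, acc = 15+2 = 17
n=2,k=1: 2>1, acc = 17+1 = 18
n=2,k=2: not 2>2, acc = 18+2 = 20
n=2,k=3: not 2>3, acc = 20+2 = 22

22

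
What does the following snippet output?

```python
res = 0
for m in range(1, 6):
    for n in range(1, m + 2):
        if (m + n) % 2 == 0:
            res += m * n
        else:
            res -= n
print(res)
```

m=1,n=1: even sum, res = 0+1 = 1
m=1,n=2: odd sum, res = 1-2 = -1
m=2,n=1: odd sum, res = (-1)-1 = -2
m=2,n=2: even sum, res = (-2)+4 = 2
m=2,n=3: odd sum, res = 2-3 = -1
m=3,n=1: even sum, res = (-1)+3 = 2
m=3,n=2: odd sum, res = 2-2 = 0
m=3,n=3: even sum, res = 0+9 = 9
m=3,n=4: odd sum, res = 9-4 = 5
m=4,n=1: odd sum, res = 5-1 = 4
m=4,n=2: even sum, res = 4+8 = 12
m=4,n=3: odd sum, res = 12-3 = 9
m=4,n=4: even sum, res = 9+16 = 25
m=4,n=5: odd sum, res = 25-5 = 20
m=5,n=1: even sum, res = 20+5 = 25
m=5,n=2: odd sum, res = 25-2 = 23
m=5,n=3: even sum, res = 23+15 = 38
m=5,n=4: odd sum, res = 38-4 = 34
m=5,n=5: even sum, res = 34+25 = 59
m=5,n=6: odd sum, res = 59-6 = 53

53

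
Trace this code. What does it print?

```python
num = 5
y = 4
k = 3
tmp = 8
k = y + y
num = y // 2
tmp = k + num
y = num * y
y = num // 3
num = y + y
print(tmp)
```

k = 4+4 = 8
num = 4//2 = 2
tmp = 8+2 = 10
y = 2*4 = 8
y = 2//3 = 0
num = 0+0 = 0

10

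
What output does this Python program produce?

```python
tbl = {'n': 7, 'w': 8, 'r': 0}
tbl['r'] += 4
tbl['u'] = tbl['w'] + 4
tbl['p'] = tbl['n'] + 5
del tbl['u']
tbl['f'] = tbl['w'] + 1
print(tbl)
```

tbl['r'] = 0+4 = 4 → {'n': 7, 'w': 8, 'r': 4}
tbl['u'] = tbl['w']+4 = 12 → {'n': 7, 'w': 8, 'r': 4, 'u': 12}
tbl['p'] = tbl['n']+5 = 12 → {'n': 7, 'w': 8, 'r': 4, 'u': 12, 'p': 12}
del 'u' → {'n': 7, 'w': 8, 'r': 4, 'p': 12}
tbl['f'] = tbl['w']+1 = 9 → {'n': 7, 'w': 8, 'r': 4, 'p': 12, 'f': 9}

{'n': 7, 'w': 8, 'r': 4, 'p': 12, 'f': 9}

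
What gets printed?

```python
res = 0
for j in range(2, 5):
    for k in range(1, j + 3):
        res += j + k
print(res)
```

j=2,k=1: res = 0+3 = 3
j=2,k=2: res = 3+4 = 7
j=2,k=3: res = 7+5 = 12
j=2,k=4: res = 12+6 = 18
j=3,k=1: res = 18+4 = 22
j=3,k=2: res = 22+5 = 27
j=3,k=3: res = 27+6 = 33
j=3,k=4: res = 33+7 = 40
j=3,k=5: res = 40+8 = 48
j=4,k=1: res = 48+5 = 53
j=4,k=2: res = 53+6 = 59
j=4,k=3: res = 59+7 = 66
j=4,k=4: res = 66+8 = 74
j=4,k=5: res = 74+9 = 83
j=4,k=6: res = 83+10 = 93

93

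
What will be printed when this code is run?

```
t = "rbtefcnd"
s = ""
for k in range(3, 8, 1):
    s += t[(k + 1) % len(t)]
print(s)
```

k=3: add t[4]='f' → 'f'
k=4: add t[5]='c' → 'fc'
k=5: add t[6]='n' → 'fcn'
k=6: add t[7]='d' → 'fcnd'
k=7: add t[0]='r' → 'fcndr'

fcndr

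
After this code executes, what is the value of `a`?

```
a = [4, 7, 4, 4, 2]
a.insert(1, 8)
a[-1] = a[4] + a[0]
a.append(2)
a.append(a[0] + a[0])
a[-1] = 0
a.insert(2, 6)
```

insert 8 at 1 → [4, 8, 7, 4, 4, 2]
a[-1] = a[4]+a[0] = 4+4 = 8 → [4, 8, 7, 4, 4, 8]
append 2 → [4, 8, 7, 4, 4, 8, 2]
append a[0]+a[0] = 4+4 = 8 → [4, 8, 7, 4, 4, 8, 2, 8]
a[-1] = 0 → [4, 8, 7, 4, 4, 8, 2, 0]
insert 6 at 2 → [4, 8, 6, 7, 4, 4, 8, 2, 0]

[4, 8, 6, 7, 4, 4, 8, 2, 0]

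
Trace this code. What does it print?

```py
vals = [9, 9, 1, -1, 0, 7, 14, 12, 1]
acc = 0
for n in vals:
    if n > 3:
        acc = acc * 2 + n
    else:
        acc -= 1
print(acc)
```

259

n=9: >3, acc = 0*2+9 = 9
n=9: >3, acc = 9*2+9 = 27
n=1: not >3, acc = 27-1 = 26
n=-1: not >3, acc = 26-1 = 25
n=0: not >3, acc = 25-1 = 24
n=7: >3, acc = 24*2+7 = 55
n=14: >3, acc = 55*2+14 = 124
n=12: >3, acc = 124*2+12 = 260
n=1: not >3, acc = 260-1 = 259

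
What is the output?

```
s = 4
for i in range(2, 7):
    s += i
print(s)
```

24

i=2: s = 4+2 = 6
i=3: s = 6+3 = 9
i=4: s = 9+4 = 13
i=5: s = 13+5 = 18
i=6: s = 18+6 = 24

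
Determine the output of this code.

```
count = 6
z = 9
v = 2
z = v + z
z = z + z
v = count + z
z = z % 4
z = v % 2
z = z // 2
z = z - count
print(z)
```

-6

z = 2+9 = 11
z = 11+11 = 22
v = 6+22 = 28
z = 22%4 = 2
z = 28%2 = 0
z = 0//2 = 0
z = 0-6 = -6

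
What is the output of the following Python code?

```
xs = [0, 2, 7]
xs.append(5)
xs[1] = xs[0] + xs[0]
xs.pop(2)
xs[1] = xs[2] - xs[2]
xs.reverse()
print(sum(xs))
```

5

append 5 → [0, 2, 7, 5]
xs[1] = xs[0]+xs[0] = 0+0 = 0 → [0, 0, 7, 5]
pop(2) removes 7 → [0, 0, 5]
xs[1] = xs[2]-xs[2] = 5-5 = 0 → [0, 0, 5]
reverse → [5, 0, 0]
sum = 5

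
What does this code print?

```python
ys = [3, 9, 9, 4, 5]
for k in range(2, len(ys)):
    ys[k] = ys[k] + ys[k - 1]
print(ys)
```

[3, 9, 18, 22, 27]

k=2: ys[2] = 9+9 = 18 → [3, 9, 18, 4, 5]
k=3: ys[3] = 4+18 = 22 → [3, 9, 18, 22, 5]
k=4: ys[4] = 5+22 = 27 → [3, 9, 18, 22, 27]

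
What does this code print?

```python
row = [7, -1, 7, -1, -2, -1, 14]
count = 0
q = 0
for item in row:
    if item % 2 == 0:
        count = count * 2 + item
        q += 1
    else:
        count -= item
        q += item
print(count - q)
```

-49

item=7: not even, count = 0-7 = -7; q=7
item=-1: not even, count = (-7)-(-1) = -6; q=6
item=7: not even, count = (-6)-7 = -13; q=13
item=-1: not even, count = (-13)-(-1) = -12; q=12
item=-2: even, count = (-12)*2+(-2) = -26; q=13
item=-1: not even, count = (-26)-(-1) = -25; q=12
item=14: even, count = (-25)*2+14 = -36; q=13
count-q = (-36)-13 = -49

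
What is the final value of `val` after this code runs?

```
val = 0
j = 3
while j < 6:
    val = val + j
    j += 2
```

j=3: val = 0+3 = 3
j=5: val = 3+5 = 8

8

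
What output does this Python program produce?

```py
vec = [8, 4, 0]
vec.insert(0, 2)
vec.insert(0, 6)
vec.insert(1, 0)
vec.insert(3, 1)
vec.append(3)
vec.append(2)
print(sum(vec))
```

26

insert 2 at 0 → [2, 8, 4, 0]
insert 6 at 0 → [6, 2, 8, 4, 0]
insert 0 at 1 → [6, 0, 2, 8, 4, 0]
insert 1 at 3 → [6, 0, 2, 1, 8, 4, 0]
append 3 → [6, 0, 2, 1, 8, 4, 0, 3]
append 2 → [6, 0, 2, 1, 8, 4, 0, 3, 2]
sum = 26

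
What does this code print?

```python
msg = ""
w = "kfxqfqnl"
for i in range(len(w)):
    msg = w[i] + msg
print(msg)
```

lnqfqxfk

i=0: prepend 'k' → 'k'
i=1: prepend 'f' → 'fk'
i=2: prepend 'x' → 'xfk'
i=3: prepend 'q' → 'qxfk'
i=4: prepend 'f' → 'fqxfk'
i=5: prepend 'q' → 'qfqxfk'
i=6: prepend 'n' → 'nqfqxfk'
i=7: prepend 'l' → 'lnqfqxfk'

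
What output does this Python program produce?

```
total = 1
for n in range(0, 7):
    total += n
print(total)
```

n=0: total = 1+0 = 1
n=1: total = 1+1 = 2
n=2: total = 2+2 = 4
n=3: total = 4+3 = 7
n=4: total = 7+4 = 11
n=5: total = 11+5 = 16
n=6: total = 16+6 = 22

22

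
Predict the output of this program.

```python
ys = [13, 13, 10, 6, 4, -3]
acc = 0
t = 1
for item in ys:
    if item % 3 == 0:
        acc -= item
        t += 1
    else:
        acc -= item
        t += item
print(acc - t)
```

item=13: not %3==0, acc = 0-13 = -13; t=14
item=13: not %3==0, acc = (-13)-13 = -26; t=27
item=10: not %3==0, acc = (-26)-10 = -36; t=37
item=6: %3==0, acc = (-36)-6 = -42; t=38
item=4: not %3==0, acc = (-42)-4 = -46; t=42
item=-3: %3==0, acc = (-46)-(-3) = -43; t=43
acc-t = (-43)-43 = -86

-86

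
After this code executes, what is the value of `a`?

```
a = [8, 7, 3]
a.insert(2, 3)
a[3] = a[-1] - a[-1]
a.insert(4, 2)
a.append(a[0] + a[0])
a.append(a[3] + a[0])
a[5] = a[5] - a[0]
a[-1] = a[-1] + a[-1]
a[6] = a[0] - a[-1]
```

insert 3 at 2 → [8, 7, 3, 3]
a[3] = a[-1]-a[-1] = 3-3 = 0 → [8, 7, 3, 0]
insert 2 at 4 → [8, 7, 3, 0, 2]
append a[0]+a[0] = 8+8 = 16 → [8, 7, 3, 0, 2, 16]
append a[3]+a[0] = 0+8 = 8 → [8, 7, 3, 0, 2, 16, 8]
a[5] = a[5]-a[0] = 16-8 = 8 → [8, 7, 3, 0, 2, 8, 8]
a[-1] = a[-1]+a[-1] = 8+8 = 16 → [8, 7, 3, 0, 2, 8, 16]
a[6] = a[0]-a[-1] = 8-16 = -8 → [8, 7, 3, 0, 2, 8, -8]

[8, 7, 3, 0, 2, 8, -8]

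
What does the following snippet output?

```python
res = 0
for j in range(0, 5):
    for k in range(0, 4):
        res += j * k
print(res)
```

60

j=0,k=0: res = 0+0 = 0
j=0,k=1: res = 0+0 = 0
j=0,k=2: res = 0+0 = 0
j=0,k=3: res = 0+0 = 0
j=1,k=0: res = 0+0 = 0
j=1,k=1: res = 0+1 = 1
j=1,k=2: res = 1+2 = 3
j=1,k=3: res = 3+3 = 6
j=2,k=0: res = 6+0 = 6
j=2,k=1: res = 6+2 = 8
j=2,k=2: res = 8+4 = 12
j=2,k=3: res = 12+6 = 18
j=3,k=0: res = 18+0 = 18
j=3,k=1: res = 18+3 = 21
j=3,k=2: res = 21+6 = 27
j=3,k=3: res = 27+9 = 36
j=4,k=0: res = 36+0 = 36
j=4,k=1: res = 36+4 = 40
j=4,k=2: res = 40+8 = 48
j=4,k=3: res = 48+12 = 60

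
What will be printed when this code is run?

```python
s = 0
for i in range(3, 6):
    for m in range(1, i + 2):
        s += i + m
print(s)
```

108

i=3,m=1: s = 0+4 = 4
i=3,m=2: s = 4+5 = 9
i=3,m=3: s = 9+6 = 15
i=3,m=4: s = 15+7 = 22
i=4,m=1: s = 22+5 = 27
i=4,m=2: s = 27+6 = 33
i=4,m=3: s = 33+7 = 40
i=4,m=4: s = 40+8 = 48
i=4,m=5: s = 48+9 = 57
i=5,m=1: s = 57+6 = 63
i=5,m=2: s = 63+7 = 70
i=5,m=3: s = 70+8 = 78
i=5,m=4: s = 78+9 = 87
i=5,m=5: s = 87+10 = 97
i=5,m=6: s = 97+11 = 108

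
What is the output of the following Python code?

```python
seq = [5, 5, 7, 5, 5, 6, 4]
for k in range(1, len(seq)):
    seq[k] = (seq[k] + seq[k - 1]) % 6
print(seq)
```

k=1: seq[1] = (5+5)%6 = 4 → [5, 4, 7, 5, 5, 6, 4]
k=2: seq[2] = (7+4)%6 = 5 → [5, 4, 5, 5, 5, 6, 4]
k=3: seq[3] = (5+5)%6 = 4 → [5, 4, 5, 4, 5, 6, 4]
k=4: seq[4] = (5+4)%6 = 3 → [5, 4, 5, 4, 3, 6, 4]
k=5: seq[5] = (6+3)%6 = 3 → [5, 4, 5, 4, 3, 3, 4]
k=6: seq[6] = (4+3)%6 = 1 → [5, 4, 5, 4, 3, 3, 1]

[5, 4, 5, 4, 3, 3, 1]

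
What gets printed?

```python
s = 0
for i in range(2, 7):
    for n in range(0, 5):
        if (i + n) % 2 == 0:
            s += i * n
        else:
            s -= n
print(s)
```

i=2,n=0: even sum, s = 0+0 = 0
i=2,n=1: odd sum, s = 0-1 = -1
i=2,n=2: even sum, s = (-1)+4 = 3
i=2,n=3: odd sum, s = 3-3 = 0
i=2,n=4: even sum, s = 0+8 = 8
i=3,n=0: odd sum, s = 8-0 = 8
i=3,n=1: even sum, s = 8+3 = 11
i=3,n=2: odd sum, s = 11-2 = 9
i=3,n=3: even sum, s = 9+9 = 18
i=3,n=4: odd sum, s = 18-4 = 14
i=4,n=0: even sum, s = 14+0 = 14
i=4,n=1: odd sum, s = 14-1 = 13
i=4,n=2: even sum, s = 13+8 = 21
i=4,n=3: odd sum, s = 21-3 = 18
i=4,n=4: even sum, s = 18+16 = 34
i=5,n=0: odd sum, s = 34-0 = 34
i=5,n=1: even sum, s = 34+5 = 39
i=5,n=2: odd sum, s = 39-2 = 37
i=5,n=3: even sum, s = 37+15 = 52
i=5,n=4: odd sum, s = 52-4 = 48
i=6,n=0: even sum, s = 48+0 = 48
i=6,n=1: odd sum, s = 48-1 = 47
i=6,n=2: even sum, s = 47+12 = 59
i=6,n=3: odd sum, s = 59-3 = 56
i=6,n=4: even sum, s = 56+24 = 80

80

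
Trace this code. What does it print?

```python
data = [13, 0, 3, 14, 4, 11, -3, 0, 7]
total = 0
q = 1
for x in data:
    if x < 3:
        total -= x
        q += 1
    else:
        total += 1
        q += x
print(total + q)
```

x=13: not <3, total = 0+1 = 1; q=14
x=0: <3, total = 1-0 = 1; q=15
x=3: not <3, total = 1+1 = 2; q=18
x=14: not <3, total = 2+1 = 3; q=32
x=4: not <3, total = 3+1 = 4; q=36
x=11: not <3, total = 4+1 = 5; q=47
x=-3: <3, total = 5-(-3) = 8; q=48
x=0: <3, total = 8-0 = 8; q=49
x=7: not <3, total = 8+1 = 9; q=56
total+q = 9+56 = 65

65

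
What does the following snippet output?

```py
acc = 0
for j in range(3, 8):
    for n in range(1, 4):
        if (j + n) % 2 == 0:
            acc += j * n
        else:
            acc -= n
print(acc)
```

j=3,n=1: even sum, acc = 0+3 = 3
j=3,n=2: odd sum, acc = 3-2 = 1
j=3,n=3: even sum, acc = 1+9 = 10
j=4,n=1: odd sum, acc = 10-1 = 9
j=4,n=2: even sum, acc = 9+8 = 17
j=4,n=3: odd sum, acc = 17-3 = 14
j=5,n=1: even sum, acc = 14+5 = 19
j=5,n=2: odd sum, acc = 19-2 = 17
j=5,n=3: even sum, acc = 17+15 = 32
j=6,n=1: odd sum, acc = 32-1 = 31
j=6,n=2: even sum, acc = 31+12 = 43
j=6,n=3: odd sum, acc = 43-3 = 40
j=7,n=1: even sum, acc = 40+7 = 47
j=7,n=2: odd sum, acc = 47-2 = 45
j=7,n=3: even sum, acc = 45+21 = 66

66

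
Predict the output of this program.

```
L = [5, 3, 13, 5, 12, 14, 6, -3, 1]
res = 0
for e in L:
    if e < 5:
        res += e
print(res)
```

e=5: not <5
e=3: <5, res = 0+3 = 3
e=13: not <5
e=5: not <5
e=12: not <5
e=14: not <5
e=6: not <5
e=-3: <5, res = 3+(-3) = 0
e=1: <5, res = 0+1 = 1

1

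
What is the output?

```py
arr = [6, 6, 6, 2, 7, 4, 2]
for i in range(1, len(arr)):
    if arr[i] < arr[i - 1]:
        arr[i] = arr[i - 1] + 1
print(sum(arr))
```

i=1: 6>=6, unchanged → [6, 6, 6, 2, 7, 4, 2]
i=2: 6>=6, unchanged → [6, 6, 6, 2, 7, 4, 2]
i=3: 2<6, arr[3] = 6+1 = 7 → [6, 6, 6, 7, 7, 4, 2]
i=4: 7>=7, unchanged → [6, 6, 6, 7, 7, 4, 2]
i=5: 4<7, arr[5] = 7+1 = 8 → [6, 6, 6, 7, 7, 8, 2]
i=6: 2<8, arr[6] = 8+1 = 9 → [6, 6, 6, 7, 7, 8, 9]
sum = 49

49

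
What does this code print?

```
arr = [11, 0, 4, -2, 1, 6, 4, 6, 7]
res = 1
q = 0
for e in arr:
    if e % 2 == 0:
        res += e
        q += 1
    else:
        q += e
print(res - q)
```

-6

e=11: not even; q=11
e=0: even, res = 1+0 = 1; q=12
e=4: even, res = 1+4 = 5; q=13
e=-2: even, res = 5+(-2) = 3; q=14
e=1: not even; q=15
e=6: even, res = 3+6 = 9; q=16
e=4: even, res = 9+4 = 13; q=17
e=6: even, res = 13+6 = 19; q=18
e=7: not even; q=25
res-q = 19-25 = -6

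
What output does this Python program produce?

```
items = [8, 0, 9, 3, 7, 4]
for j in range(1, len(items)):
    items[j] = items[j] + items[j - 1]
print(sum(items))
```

111

j=1: items[1] = 0+8 = 8 → [8, 8, 9, 3, 7, 4]
j=2: items[2] = 9+8 = 17 → [8, 8, 17, 3, 7, 4]
j=3: items[3] = 3+17 = 20 → [8, 8, 17, 20, 7, 4]
j=4: items[4] = 7+20 = 27 → [8, 8, 17, 20, 27, 4]
j=5: items[5] = 4+27 = 31 → [8, 8, 17, 20, 27, 31]
sum = 111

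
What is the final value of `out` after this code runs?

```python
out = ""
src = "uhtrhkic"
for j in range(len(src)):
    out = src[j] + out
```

'cikhrthu'

j=0: prepend 'u' → 'u'
j=1: prepend 'h' → 'hu'
j=2: prepend 't' → 'thu'
j=3: prepend 'r' → 'rthu'
j=4: prepend 'h' → 'hrthu'
j=5: prepend 'k' → 'khrthu'
j=6: prepend 'i' → 'ikhrthu'
j=7: prepend 'c' → 'cikhrthu'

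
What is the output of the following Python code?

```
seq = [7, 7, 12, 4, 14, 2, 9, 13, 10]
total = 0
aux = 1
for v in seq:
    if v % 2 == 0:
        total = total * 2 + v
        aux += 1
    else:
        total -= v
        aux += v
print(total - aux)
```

v=7: not even, total = 0-7 = -7; aux=8
v=7: not even, total = (-7)-7 = -14; aux=15
v=12: even, total = (-14)*2+12 = -16; aux=16
v=4: even, total = (-16)*2+4 = -28; aux=17
v=14: even, total = (-28)*2+14 = -42; aux=18
v=2: even, total = (-42)*2+2 = -82; aux=19
v=9: not even, total = (-82)-9 = -91; aux=28
v=13: not even, total = (-91)-13 = -104; aux=41
v=10: even, total = (-104)*2+10 = -198; aux=42
total-aux = (-198)-42 = -240

-240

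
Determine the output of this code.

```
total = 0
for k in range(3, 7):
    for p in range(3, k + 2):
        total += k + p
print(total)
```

k=3,p=3: total = 0+6 = 6
k=3,p=4: total = 6+7 = 13
k=4,p=3: total = 13+7 = 20
k=4,p=4: total = 20+8 = 28
k=4,p=5: total = 28+9 = 37
k=5,p=3: total = 37+8 = 45
k=5,p=4: total = 45+9 = 54
k=5,p=5: total = 54+10 = 64
k=5,p=6: total = 64+11 = 75
k=6,p=3: total = 75+9 = 84
k=6,p=4: total = 84+10 = 94
k=6,p=5: total = 94+11 = 105
k=6,p=6: total = 105+12 = 117
k=6,p=7: total = 117+13 = 130

130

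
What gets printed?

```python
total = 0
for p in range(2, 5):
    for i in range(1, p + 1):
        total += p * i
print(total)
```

64

p=2,i=1: total = 0+2 = 2
p=2,i=2: total = 2+4 = 6
p=3,i=1: total = 6+3 = 9
p=3,i=2: total = 9+6 = 15
p=3,i=3: total = 15+9 = 24
p=4,i=1: total = 24+4 = 28
p=4,i=2: total = 28+8 = 36
p=4,i=3: total = 36+12 = 48
p=4,i=4: total = 48+16 = 64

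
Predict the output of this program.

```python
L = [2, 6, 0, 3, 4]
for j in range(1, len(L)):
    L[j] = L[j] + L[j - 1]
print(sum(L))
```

44

j=1: L[1] = 6+2 = 8 → [2, 8, 0, 3, 4]
j=2: L[2] = 0+8 = 8 → [2, 8, 8, 3, 4]
j=3: L[3] = 3+8 = 11 → [2, 8, 8, 11, 4]
j=4: L[4] = 4+11 = 15 → [2, 8, 8, 11, 15]
sum = 44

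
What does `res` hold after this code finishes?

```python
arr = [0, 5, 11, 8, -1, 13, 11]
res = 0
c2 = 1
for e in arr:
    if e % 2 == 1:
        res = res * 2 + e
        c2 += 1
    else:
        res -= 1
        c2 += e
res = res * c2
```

2254

e=0: not odd, res = 0-1 = -1; c2=1
e=5: odd, res = (-1)*2+5 = 3; c2=2
e=11: odd, res = 3*2+11 = 17; c2=3
e=8: not odd, res = 17-1 = 16; c2=11
e=-1: odd, res = 16*2+(-1) = 31; c2=12
e=13: odd, res = 31*2+13 = 75; c2=13
e=11: odd, res = 75*2+11 = 161; c2=14
res*c2 = 161*14 = 2254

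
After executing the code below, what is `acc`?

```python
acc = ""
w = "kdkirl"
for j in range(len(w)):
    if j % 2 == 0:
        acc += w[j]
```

j=0: add 'k' → 'k'
j=1: skip
j=2: add 'k' → 'kk'
j=3: skip
j=4: add 'r' → 'kkr'
j=5: skip

'kkr'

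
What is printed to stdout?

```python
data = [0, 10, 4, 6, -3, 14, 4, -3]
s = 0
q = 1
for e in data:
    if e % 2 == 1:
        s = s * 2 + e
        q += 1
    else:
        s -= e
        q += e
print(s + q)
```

-84

e=0: not odd, s = 0-0 = 0; q=1
e=10: not odd, s = 0-10 = -10; q=11
e=4: not odd, s = (-10)-4 = -14; q=15
e=6: not odd, s = (-14)-6 = -20; q=21
e=-3: odd, s = (-20)*2+(-3) = -43; q=22
e=14: not odd, s = (-43)-14 = -57; q=36
e=4: not odd, s = (-57)-4 = -61; q=40
e=-3: odd, s = (-61)*2+(-3) = -125; q=41
s+q = (-125)+41 = -84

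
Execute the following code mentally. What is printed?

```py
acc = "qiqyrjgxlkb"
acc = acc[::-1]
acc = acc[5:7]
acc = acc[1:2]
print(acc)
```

reverse → 'bklxgjryqiq'
slice [5:7] → 'jr'
slice [1:2] → 'r'

r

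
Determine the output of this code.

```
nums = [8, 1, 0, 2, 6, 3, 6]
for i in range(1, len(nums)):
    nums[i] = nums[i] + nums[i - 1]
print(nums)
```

[8, 9, 9, 11, 17, 20, 26]

i=1: nums[1] = 1+8 = 9 → [8, 9, 0, 2, 6, 3, 6]
i=2: nums[2] = 0+9 = 9 → [8, 9, 9, 2, 6, 3, 6]
i=3: nums[3] = 2+9 = 11 → [8, 9, 9, 11, 6, 3, 6]
i=4: nums[4] = 6+11 = 17 → [8, 9, 9, 11, 17, 3, 6]
i=5: nums[5] = 3+17 = 20 → [8, 9, 9, 11, 17, 20, 6]
i=6: nums[6] = 6+20 = 26 → [8, 9, 9, 11, 17, 20, 26]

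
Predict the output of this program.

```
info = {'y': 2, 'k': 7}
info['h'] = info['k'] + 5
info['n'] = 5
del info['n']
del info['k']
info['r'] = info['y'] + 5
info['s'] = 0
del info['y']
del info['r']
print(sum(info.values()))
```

info['h'] = info['k']+5 = 12 → {'y': 2, 'k': 7, 'h': 12}
info['n'] = 5 → {'y': 2, 'k': 7, 'h': 12, 'n': 5}
del 'n' → {'y': 2, 'k': 7, 'h': 12}
del 'k' → {'y': 2, 'h': 12}
info['r'] = info['y']+5 = 7 → {'y': 2, 'h': 12, 'r': 7}
info['s'] = 0 → {'y': 2, 'h': 12, 'r': 7, 's': 0}
del 'y' → {'h': 12, 'r': 7, 's': 0}
del 'r' → {'h': 12, 's': 0}
sum of values = 12

12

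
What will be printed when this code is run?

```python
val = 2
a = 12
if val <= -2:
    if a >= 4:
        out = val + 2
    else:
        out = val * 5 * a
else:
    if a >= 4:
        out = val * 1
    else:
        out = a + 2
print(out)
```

val=2, a=12
val <= -2 is False; a >= 4 is True
→ out = val * 1 = 2

2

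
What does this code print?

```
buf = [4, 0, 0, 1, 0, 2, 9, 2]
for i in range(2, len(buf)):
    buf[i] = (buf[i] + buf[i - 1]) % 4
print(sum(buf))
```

i=2: buf[2] = (0+0)%4 = 0 → [4, 0, 0, 1, 0, 2, 9, 2]
i=3: buf[3] = (1+0)%4 = 1 → [4, 0, 0, 1, 0, 2, 9, 2]
i=4: buf[4] = (0+1)%4 = 1 → [4, 0, 0, 1, 1, 2, 9, 2]
i=5: buf[5] = (2+1)%4 = 3 → [4, 0, 0, 1, 1, 3, 9, 2]
i=6: buf[6] = (9+3)%4 = 0 → [4, 0, 0, 1, 1, 3, 0, 2]
i=7: buf[7] = (2+0)%4 = 2 → [4, 0, 0, 1, 1, 3, 0, 2]
sum = 11

11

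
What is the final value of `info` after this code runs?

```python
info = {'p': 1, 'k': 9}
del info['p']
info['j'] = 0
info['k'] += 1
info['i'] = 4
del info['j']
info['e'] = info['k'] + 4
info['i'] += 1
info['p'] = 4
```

del 'p' → {'k': 9}
info['j'] = 0 → {'k': 9, 'j': 0}
info['k'] = 9+1 = 10 → {'k': 10, 'j': 0}
info['i'] = 4 → {'k': 10, 'j': 0, 'i': 4}
del 'j' → {'k': 10, 'i': 4}
info['e'] = info['k']+4 = 14 → {'k': 10, 'i': 4, 'e': 14}
info['i'] = 4+1 = 5 → {'k': 10, 'i': 5, 'e': 14}
info['p'] = 4 → {'k': 10, 'i': 5, 'e': 14, 'p': 4}

{'k': 10, 'i': 5, 'e': 14, 'p': 4}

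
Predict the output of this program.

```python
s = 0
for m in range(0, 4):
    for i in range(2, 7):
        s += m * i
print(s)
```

120

m=0,i=2: s = 0+0 = 0
m=0,i=3: s = 0+0 = 0
m=0,i=4: s = 0+0 = 0
m=0,i=5: s = 0+0 = 0
m=0,i=6: s = 0+0 = 0
m=1,i=2: s = 0+2 = 2
m=1,i=3: s = 2+3 = 5
m=1,i=4: s = 5+4 = 9
m=1,i=5: s = 9+5 = 14
m=1,i=6: s = 14+6 = 20
m=2,i=2: s = 20+4 = 24
m=2,i=3: s = 24+6 = 30
m=2,i=4: s = 30+8 = 38
m=2,i=5: s = 38+10 = 48
m=2,i=6: s = 48+12 = 60
m=3,i=2: s = 60+6 = 66
m=3,i=3: s = 66+9 = 75
m=3,i=4: s = 75+12 = 87
m=3,i=5: s = 87+15 = 102
m=3,i=6: s = 102+18 = 120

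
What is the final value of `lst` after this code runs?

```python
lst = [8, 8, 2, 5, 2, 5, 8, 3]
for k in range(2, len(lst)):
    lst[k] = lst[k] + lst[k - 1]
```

k=2: lst[2] = 2+8 = 10 → [8, 8, 10, 5, 2, 5, 8, 3]
k=3: lst[3] = 5+10 = 15 → [8, 8, 10, 15, 2, 5, 8, 3]
k=4: lst[4] = 2+15 = 17 → [8, 8, 10, 15, 17, 5, 8, 3]
k=5: lst[5] = 5+17 = 22 → [8, 8, 10, 15, 17, 22, 8, 3]
k=6: lst[6] = 8+22 = 30 → [8, 8, 10, 15, 17, 22, 30, 3]
k=7: lst[7] = 3+30 = 33 → [8, 8, 10, 15, 17, 22, 30, 33]

[8, 8, 10, 15, 17, 22, 30, 33]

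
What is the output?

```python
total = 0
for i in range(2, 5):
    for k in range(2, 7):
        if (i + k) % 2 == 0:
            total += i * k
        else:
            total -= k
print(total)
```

i=2,k=2: even sum, total = 0+4 = 4
i=2,k=3: odd sum, total = 4-3 = 1
i=2,k=4: even sum, total = 1+8 = 9
i=2,k=5: odd sum, total = 9-5 = 4
i=2,k=6: even sum, total = 4+12 = 16
i=3,k=2: odd sum, total = 16-2 = 14
i=3,k=3: even sum, total = 14+9 = 23
i=3,k=4: odd sum, total = 23-4 = 19
i=3,k=5: even sum, total = 19+15 = 34
i=3,k=6: odd sum, total = 34-6 = 28
i=4,k=2: even sum, total = 28+8 = 36
i=4,k=3: odd sum, total = 36-3 = 33
i=4,k=4: even sum, total = 33+16 = 49
i=4,k=5: odd sum, total = 49-5 = 44
i=4,k=6: even sum, total = 44+24 = 68

68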